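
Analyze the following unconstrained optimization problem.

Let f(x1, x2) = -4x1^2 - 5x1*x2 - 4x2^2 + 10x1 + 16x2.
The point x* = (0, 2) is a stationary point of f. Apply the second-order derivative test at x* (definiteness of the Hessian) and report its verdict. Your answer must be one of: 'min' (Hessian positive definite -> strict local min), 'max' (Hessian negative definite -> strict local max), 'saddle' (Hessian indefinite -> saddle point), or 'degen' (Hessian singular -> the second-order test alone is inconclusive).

Compute the Hessian H = grad^2 f:
  H = [[-8, -5], [-5, -8]]
Verify stationarity: grad f(x*) = H x* + g = (0, 0).
Eigenvalues of H: -13, -3.
Both eigenvalues < 0, so H is negative definite -> x* is a strict local max.

max


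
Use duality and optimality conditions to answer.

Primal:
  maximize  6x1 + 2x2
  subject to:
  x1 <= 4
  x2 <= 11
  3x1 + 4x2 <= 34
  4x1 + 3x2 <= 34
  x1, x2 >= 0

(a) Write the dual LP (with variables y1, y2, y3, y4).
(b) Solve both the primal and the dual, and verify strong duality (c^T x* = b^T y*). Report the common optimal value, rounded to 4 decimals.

The standard primal-dual pair for 'max c^T x s.t. A x <= b, x >= 0' is:
  Dual:  min b^T y  s.t.  A^T y >= c,  y >= 0.

So the dual LP is:
  minimize  4y1 + 11y2 + 34y3 + 34y4
  subject to:
    y1 + 3y3 + 4y4 >= 6
    y2 + 4y3 + 3y4 >= 2
    y1, y2, y3, y4 >= 0

Solving the primal: x* = (4, 5.5).
  primal value c^T x* = 35.
Solving the dual: y* = (4.5, 0, 0.5, 0).
  dual value b^T y* = 35.
Strong duality: c^T x* = b^T y*. Confirmed.

35


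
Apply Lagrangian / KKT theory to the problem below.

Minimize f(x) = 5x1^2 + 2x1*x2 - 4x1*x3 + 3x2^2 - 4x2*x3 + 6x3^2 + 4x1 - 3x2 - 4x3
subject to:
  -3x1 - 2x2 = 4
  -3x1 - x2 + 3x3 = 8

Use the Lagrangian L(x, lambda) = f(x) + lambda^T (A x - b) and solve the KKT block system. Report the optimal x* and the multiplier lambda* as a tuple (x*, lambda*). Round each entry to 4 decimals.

Form the Lagrangian:
  L(x, lambda) = (1/2) x^T Q x + c^T x + lambda^T (A x - b)
Stationarity (grad_x L = 0): Q x + c + A^T lambda = 0.
Primal feasibility: A x = b.

This gives the KKT block system:
  [ Q   A^T ] [ x     ]   [-c ]
  [ A    0  ] [ lambda ] = [ b ]

Solving the linear system:
  x*      = (-1.8, 0.7, 1.1)
  lambda* = (-1.1333, -4.5333)
  f(x*)   = 13.55

x* = (-1.8, 0.7, 1.1), lambda* = (-1.1333, -4.5333)


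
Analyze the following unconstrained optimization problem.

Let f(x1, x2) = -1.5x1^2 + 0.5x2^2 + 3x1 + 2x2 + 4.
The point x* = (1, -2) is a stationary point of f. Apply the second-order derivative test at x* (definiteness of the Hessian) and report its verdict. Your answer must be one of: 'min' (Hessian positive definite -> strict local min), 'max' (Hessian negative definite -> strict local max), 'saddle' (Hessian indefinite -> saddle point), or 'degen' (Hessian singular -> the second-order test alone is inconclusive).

Compute the Hessian H = grad^2 f:
  H = [[-3, 0], [0, 1]]
Verify stationarity: grad f(x*) = H x* + g = (0, 0).
Eigenvalues of H: -3, 1.
Eigenvalues have mixed signs, so H is indefinite -> x* is a saddle point.

saddle


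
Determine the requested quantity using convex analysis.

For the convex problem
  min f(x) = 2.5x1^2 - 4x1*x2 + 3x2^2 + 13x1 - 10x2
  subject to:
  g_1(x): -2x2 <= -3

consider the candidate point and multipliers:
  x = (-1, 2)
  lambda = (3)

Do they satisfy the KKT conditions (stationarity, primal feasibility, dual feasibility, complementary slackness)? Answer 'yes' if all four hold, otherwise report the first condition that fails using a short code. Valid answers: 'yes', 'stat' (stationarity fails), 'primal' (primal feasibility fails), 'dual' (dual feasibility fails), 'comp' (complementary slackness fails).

Gradient of f: grad f(x) = Q x + c = (0, 6)
Constraint values g_i(x) = a_i^T x - b_i:
  g_1((-1, 2)) = -1
Stationarity residual: grad f(x) + sum_i lambda_i a_i = (0, 0)
  -> stationarity OK
Primal feasibility (all g_i <= 0): OK
Dual feasibility (all lambda_i >= 0): OK
Complementary slackness (lambda_i * g_i(x) = 0 for all i): FAILS

Verdict: the first failing condition is complementary_slackness -> comp.

comp


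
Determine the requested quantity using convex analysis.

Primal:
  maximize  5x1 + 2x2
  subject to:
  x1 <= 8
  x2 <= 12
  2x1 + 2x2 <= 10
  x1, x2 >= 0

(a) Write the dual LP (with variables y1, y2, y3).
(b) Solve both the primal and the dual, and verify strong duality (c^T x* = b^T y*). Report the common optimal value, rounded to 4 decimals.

The standard primal-dual pair for 'max c^T x s.t. A x <= b, x >= 0' is:
  Dual:  min b^T y  s.t.  A^T y >= c,  y >= 0.

So the dual LP is:
  minimize  8y1 + 12y2 + 10y3
  subject to:
    y1 + 2y3 >= 5
    y2 + 2y3 >= 2
    y1, y2, y3 >= 0

Solving the primal: x* = (5, 0).
  primal value c^T x* = 25.
Solving the dual: y* = (0, 0, 2.5).
  dual value b^T y* = 25.
Strong duality: c^T x* = b^T y*. Confirmed.

25


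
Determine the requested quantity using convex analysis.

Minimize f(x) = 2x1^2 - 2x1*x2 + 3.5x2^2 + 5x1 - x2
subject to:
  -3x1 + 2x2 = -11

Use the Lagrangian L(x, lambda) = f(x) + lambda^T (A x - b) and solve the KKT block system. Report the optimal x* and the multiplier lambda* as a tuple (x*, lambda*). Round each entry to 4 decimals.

Form the Lagrangian:
  L(x, lambda) = (1/2) x^T Q x + c^T x + lambda^T (A x - b)
Stationarity (grad_x L = 0): Q x + c + A^T lambda = 0.
Primal feasibility: A x = b.

This gives the KKT block system:
  [ Q   A^T ] [ x     ]   [-c ]
  [ A    0  ] [ lambda ] = [ b ]

Solving the linear system:
  x*      = (3.1455, -0.7818)
  lambda* = (6.3818)
  f(x*)   = 43.3545

x* = (3.1455, -0.7818), lambda* = (6.3818)


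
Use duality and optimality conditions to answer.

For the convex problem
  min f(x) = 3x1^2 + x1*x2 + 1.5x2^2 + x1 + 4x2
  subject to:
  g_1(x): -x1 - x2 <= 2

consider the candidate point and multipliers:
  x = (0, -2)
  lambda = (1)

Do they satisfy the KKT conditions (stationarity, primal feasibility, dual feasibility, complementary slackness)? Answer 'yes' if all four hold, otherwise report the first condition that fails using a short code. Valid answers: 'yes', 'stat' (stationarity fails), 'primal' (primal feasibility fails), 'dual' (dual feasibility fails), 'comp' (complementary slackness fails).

Gradient of f: grad f(x) = Q x + c = (-1, -2)
Constraint values g_i(x) = a_i^T x - b_i:
  g_1((0, -2)) = 0
Stationarity residual: grad f(x) + sum_i lambda_i a_i = (-2, -3)
  -> stationarity FAILS
Primal feasibility (all g_i <= 0): OK
Dual feasibility (all lambda_i >= 0): OK
Complementary slackness (lambda_i * g_i(x) = 0 for all i): OK

Verdict: the first failing condition is stationarity -> stat.

stat


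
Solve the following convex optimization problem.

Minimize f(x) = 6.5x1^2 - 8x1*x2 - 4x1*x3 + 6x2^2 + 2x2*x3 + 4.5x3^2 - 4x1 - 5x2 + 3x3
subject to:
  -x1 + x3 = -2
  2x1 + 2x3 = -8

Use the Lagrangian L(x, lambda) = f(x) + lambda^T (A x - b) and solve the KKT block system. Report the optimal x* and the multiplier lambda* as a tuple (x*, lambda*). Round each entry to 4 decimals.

Form the Lagrangian:
  L(x, lambda) = (1/2) x^T Q x + c^T x + lambda^T (A x - b)
Stationarity (grad_x L = 0): Q x + c + A^T lambda = 0.
Primal feasibility: A x = b.

This gives the KKT block system:
  [ Q   A^T ] [ x     ]   [-c ]
  [ A    0  ] [ lambda ] = [ b ]

Solving the linear system:
  x*      = (-1, 0.25, -3)
  lambda* = (6.25, 6.625)
  f(x*)   = 29.625

x* = (-1, 0.25, -3), lambda* = (6.25, 6.625)


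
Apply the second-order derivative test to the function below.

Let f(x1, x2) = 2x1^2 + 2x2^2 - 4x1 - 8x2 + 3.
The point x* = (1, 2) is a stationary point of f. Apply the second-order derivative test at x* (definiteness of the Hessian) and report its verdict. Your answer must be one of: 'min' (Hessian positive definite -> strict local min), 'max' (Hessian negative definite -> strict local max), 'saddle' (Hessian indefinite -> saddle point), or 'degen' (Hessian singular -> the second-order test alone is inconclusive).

Compute the Hessian H = grad^2 f:
  H = [[4, 0], [0, 4]]
Verify stationarity: grad f(x*) = H x* + g = (0, 0).
Eigenvalues of H: 4, 4.
Both eigenvalues > 0, so H is positive definite -> x* is a strict local min.

min


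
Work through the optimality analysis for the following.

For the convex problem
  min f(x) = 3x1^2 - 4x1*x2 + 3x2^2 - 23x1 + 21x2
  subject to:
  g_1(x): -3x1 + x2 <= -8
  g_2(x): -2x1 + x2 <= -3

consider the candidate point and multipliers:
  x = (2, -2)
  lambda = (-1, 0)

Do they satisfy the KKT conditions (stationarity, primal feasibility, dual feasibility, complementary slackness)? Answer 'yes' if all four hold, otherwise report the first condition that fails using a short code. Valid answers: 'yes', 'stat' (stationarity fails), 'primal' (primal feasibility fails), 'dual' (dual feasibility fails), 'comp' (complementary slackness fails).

Gradient of f: grad f(x) = Q x + c = (-3, 1)
Constraint values g_i(x) = a_i^T x - b_i:
  g_1((2, -2)) = 0
  g_2((2, -2)) = -3
Stationarity residual: grad f(x) + sum_i lambda_i a_i = (0, 0)
  -> stationarity OK
Primal feasibility (all g_i <= 0): OK
Dual feasibility (all lambda_i >= 0): FAILS
Complementary slackness (lambda_i * g_i(x) = 0 for all i): OK

Verdict: the first failing condition is dual_feasibility -> dual.

dual


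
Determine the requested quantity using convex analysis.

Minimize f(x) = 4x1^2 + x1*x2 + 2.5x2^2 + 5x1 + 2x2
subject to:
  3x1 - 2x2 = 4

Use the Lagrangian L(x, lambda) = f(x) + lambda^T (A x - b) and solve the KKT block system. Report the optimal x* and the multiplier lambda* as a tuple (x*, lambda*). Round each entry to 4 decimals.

Form the Lagrangian:
  L(x, lambda) = (1/2) x^T Q x + c^T x + lambda^T (A x - b)
Stationarity (grad_x L = 0): Q x + c + A^T lambda = 0.
Primal feasibility: A x = b.

This gives the KKT block system:
  [ Q   A^T ] [ x     ]   [-c ]
  [ A    0  ] [ lambda ] = [ b ]

Solving the linear system:
  x*      = (0.4045, -1.3933)
  lambda* = (-2.2809)
  f(x*)   = 4.1798

x* = (0.4045, -1.3933), lambda* = (-2.2809)


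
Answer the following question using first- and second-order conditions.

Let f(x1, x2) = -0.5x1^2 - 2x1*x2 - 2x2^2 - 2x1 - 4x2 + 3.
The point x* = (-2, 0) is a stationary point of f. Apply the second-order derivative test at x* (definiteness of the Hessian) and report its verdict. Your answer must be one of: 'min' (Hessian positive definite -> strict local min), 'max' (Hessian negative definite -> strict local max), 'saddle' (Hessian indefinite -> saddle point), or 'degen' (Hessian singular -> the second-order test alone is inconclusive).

Compute the Hessian H = grad^2 f:
  H = [[-1, -2], [-2, -4]]
Verify stationarity: grad f(x*) = H x* + g = (0, 0).
Eigenvalues of H: -5, 0.
H has a zero eigenvalue (singular; negative semidefinite but not definite), so H is neither positive definite, negative definite, nor indefinite. The second-order test alone is inconclusive -> degen.
(Indeed, f is constant along the null direction of H through x*, so x* is not a strict local extremum.)

degen


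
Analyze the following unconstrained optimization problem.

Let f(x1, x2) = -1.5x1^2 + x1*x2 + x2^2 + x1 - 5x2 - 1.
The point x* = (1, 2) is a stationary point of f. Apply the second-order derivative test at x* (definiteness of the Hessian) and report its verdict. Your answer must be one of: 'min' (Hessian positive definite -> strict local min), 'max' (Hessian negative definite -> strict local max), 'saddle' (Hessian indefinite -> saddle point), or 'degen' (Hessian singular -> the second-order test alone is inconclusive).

Compute the Hessian H = grad^2 f:
  H = [[-3, 1], [1, 2]]
Verify stationarity: grad f(x*) = H x* + g = (0, 0).
Eigenvalues of H: -3.1926, 2.1926.
Eigenvalues have mixed signs, so H is indefinite -> x* is a saddle point.

saddle


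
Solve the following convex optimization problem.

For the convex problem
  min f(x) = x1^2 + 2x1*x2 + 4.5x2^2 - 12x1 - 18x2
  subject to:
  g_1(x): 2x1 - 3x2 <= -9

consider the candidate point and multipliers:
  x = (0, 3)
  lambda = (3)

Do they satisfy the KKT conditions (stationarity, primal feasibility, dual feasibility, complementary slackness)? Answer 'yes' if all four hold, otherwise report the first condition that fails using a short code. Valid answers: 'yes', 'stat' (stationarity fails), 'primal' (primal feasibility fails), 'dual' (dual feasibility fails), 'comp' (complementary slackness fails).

Gradient of f: grad f(x) = Q x + c = (-6, 9)
Constraint values g_i(x) = a_i^T x - b_i:
  g_1((0, 3)) = 0
Stationarity residual: grad f(x) + sum_i lambda_i a_i = (0, 0)
  -> stationarity OK
Primal feasibility (all g_i <= 0): OK
Dual feasibility (all lambda_i >= 0): OK
Complementary slackness (lambda_i * g_i(x) = 0 for all i): OK

Verdict: yes, KKT holds.

yes


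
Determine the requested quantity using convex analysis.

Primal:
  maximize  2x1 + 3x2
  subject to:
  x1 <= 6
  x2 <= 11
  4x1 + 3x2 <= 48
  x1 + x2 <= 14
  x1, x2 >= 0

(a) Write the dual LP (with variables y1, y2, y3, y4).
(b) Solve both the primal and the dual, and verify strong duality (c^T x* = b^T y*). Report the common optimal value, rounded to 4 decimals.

The standard primal-dual pair for 'max c^T x s.t. A x <= b, x >= 0' is:
  Dual:  min b^T y  s.t.  A^T y >= c,  y >= 0.

So the dual LP is:
  minimize  6y1 + 11y2 + 48y3 + 14y4
  subject to:
    y1 + 4y3 + y4 >= 2
    y2 + 3y3 + y4 >= 3
    y1, y2, y3, y4 >= 0

Solving the primal: x* = (3, 11).
  primal value c^T x* = 39.
Solving the dual: y* = (0, 1, 0, 2).
  dual value b^T y* = 39.
Strong duality: c^T x* = b^T y*. Confirmed.

39


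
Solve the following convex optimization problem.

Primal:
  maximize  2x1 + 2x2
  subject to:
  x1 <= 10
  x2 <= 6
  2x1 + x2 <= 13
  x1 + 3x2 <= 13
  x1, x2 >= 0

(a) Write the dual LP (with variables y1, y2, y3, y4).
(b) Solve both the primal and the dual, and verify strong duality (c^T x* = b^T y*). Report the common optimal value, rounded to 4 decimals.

The standard primal-dual pair for 'max c^T x s.t. A x <= b, x >= 0' is:
  Dual:  min b^T y  s.t.  A^T y >= c,  y >= 0.

So the dual LP is:
  minimize  10y1 + 6y2 + 13y3 + 13y4
  subject to:
    y1 + 2y3 + y4 >= 2
    y2 + y3 + 3y4 >= 2
    y1, y2, y3, y4 >= 0

Solving the primal: x* = (5.2, 2.6).
  primal value c^T x* = 15.6.
Solving the dual: y* = (0, 0, 0.8, 0.4).
  dual value b^T y* = 15.6.
Strong duality: c^T x* = b^T y*. Confirmed.

15.6


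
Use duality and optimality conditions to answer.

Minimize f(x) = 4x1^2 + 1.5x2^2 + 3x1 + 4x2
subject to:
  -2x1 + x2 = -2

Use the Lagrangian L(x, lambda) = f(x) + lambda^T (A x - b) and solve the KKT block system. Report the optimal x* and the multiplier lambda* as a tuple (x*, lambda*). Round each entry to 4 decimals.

Form the Lagrangian:
  L(x, lambda) = (1/2) x^T Q x + c^T x + lambda^T (A x - b)
Stationarity (grad_x L = 0): Q x + c + A^T lambda = 0.
Primal feasibility: A x = b.

This gives the KKT block system:
  [ Q   A^T ] [ x     ]   [-c ]
  [ A    0  ] [ lambda ] = [ b ]

Solving the linear system:
  x*      = (0.05, -1.9)
  lambda* = (1.7)
  f(x*)   = -2.025

x* = (0.05, -1.9), lambda* = (1.7)


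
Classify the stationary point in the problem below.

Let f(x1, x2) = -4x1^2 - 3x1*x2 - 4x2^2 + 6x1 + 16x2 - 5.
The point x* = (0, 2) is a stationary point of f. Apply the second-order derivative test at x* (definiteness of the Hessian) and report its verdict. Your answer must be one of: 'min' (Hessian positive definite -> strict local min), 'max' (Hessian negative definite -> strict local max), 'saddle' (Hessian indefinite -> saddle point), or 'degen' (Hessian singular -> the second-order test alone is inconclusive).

Compute the Hessian H = grad^2 f:
  H = [[-8, -3], [-3, -8]]
Verify stationarity: grad f(x*) = H x* + g = (0, 0).
Eigenvalues of H: -11, -5.
Both eigenvalues < 0, so H is negative definite -> x* is a strict local max.

max


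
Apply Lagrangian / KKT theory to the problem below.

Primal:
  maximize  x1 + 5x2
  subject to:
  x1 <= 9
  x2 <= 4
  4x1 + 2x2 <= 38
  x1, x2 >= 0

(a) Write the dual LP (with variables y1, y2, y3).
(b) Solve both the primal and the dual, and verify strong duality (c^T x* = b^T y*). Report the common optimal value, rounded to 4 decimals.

The standard primal-dual pair for 'max c^T x s.t. A x <= b, x >= 0' is:
  Dual:  min b^T y  s.t.  A^T y >= c,  y >= 0.

So the dual LP is:
  minimize  9y1 + 4y2 + 38y3
  subject to:
    y1 + 4y3 >= 1
    y2 + 2y3 >= 5
    y1, y2, y3 >= 0

Solving the primal: x* = (7.5, 4).
  primal value c^T x* = 27.5.
Solving the dual: y* = (0, 4.5, 0.25).
  dual value b^T y* = 27.5.
Strong duality: c^T x* = b^T y*. Confirmed.

27.5


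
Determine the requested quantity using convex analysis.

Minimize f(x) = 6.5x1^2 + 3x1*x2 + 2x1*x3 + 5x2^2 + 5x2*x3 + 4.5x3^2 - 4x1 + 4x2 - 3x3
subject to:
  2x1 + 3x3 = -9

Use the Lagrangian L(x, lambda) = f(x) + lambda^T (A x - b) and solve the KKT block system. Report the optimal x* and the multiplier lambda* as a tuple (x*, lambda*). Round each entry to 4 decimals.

Form the Lagrangian:
  L(x, lambda) = (1/2) x^T Q x + c^T x + lambda^T (A x - b)
Stationarity (grad_x L = 0): Q x + c + A^T lambda = 0.
Primal feasibility: A x = b.

This gives the KKT block system:
  [ Q   A^T ] [ x     ]   [-c ]
  [ A    0  ] [ lambda ] = [ b ]

Solving the linear system:
  x*      = (-0.6726, 1.0776, -2.5516)
  lambda* = (7.3072)
  f(x*)   = 40.2102

x* = (-0.6726, 1.0776, -2.5516), lambda* = (7.3072)


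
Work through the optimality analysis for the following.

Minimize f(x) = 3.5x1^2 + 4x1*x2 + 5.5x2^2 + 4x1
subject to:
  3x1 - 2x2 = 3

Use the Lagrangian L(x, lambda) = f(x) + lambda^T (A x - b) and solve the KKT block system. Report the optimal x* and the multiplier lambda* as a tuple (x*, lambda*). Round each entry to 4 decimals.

Form the Lagrangian:
  L(x, lambda) = (1/2) x^T Q x + c^T x + lambda^T (A x - b)
Stationarity (grad_x L = 0): Q x + c + A^T lambda = 0.
Primal feasibility: A x = b.

This gives the KKT block system:
  [ Q   A^T ] [ x     ]   [-c ]
  [ A    0  ] [ lambda ] = [ b ]

Solving the linear system:
  x*      = (0.6114, -0.5829)
  lambda* = (-1.9829)
  f(x*)   = 4.1971

x* = (0.6114, -0.5829), lambda* = (-1.9829)


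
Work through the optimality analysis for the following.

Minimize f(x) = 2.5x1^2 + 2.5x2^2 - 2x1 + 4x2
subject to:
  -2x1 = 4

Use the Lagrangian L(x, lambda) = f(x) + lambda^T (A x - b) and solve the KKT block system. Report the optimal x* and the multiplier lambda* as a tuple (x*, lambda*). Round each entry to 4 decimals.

Form the Lagrangian:
  L(x, lambda) = (1/2) x^T Q x + c^T x + lambda^T (A x - b)
Stationarity (grad_x L = 0): Q x + c + A^T lambda = 0.
Primal feasibility: A x = b.

This gives the KKT block system:
  [ Q   A^T ] [ x     ]   [-c ]
  [ A    0  ] [ lambda ] = [ b ]

Solving the linear system:
  x*      = (-2, -0.8)
  lambda* = (-6)
  f(x*)   = 12.4

x* = (-2, -0.8), lambda* = (-6)


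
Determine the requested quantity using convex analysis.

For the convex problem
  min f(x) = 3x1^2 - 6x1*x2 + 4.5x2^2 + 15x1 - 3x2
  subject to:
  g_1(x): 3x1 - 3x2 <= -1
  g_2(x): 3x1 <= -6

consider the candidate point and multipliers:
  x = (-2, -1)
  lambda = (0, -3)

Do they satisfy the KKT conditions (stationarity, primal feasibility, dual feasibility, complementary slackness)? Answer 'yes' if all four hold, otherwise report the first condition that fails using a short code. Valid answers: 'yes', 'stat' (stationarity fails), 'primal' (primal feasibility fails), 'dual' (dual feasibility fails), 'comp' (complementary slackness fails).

Gradient of f: grad f(x) = Q x + c = (9, 0)
Constraint values g_i(x) = a_i^T x - b_i:
  g_1((-2, -1)) = -2
  g_2((-2, -1)) = 0
Stationarity residual: grad f(x) + sum_i lambda_i a_i = (0, 0)
  -> stationarity OK
Primal feasibility (all g_i <= 0): OK
Dual feasibility (all lambda_i >= 0): FAILS
Complementary slackness (lambda_i * g_i(x) = 0 for all i): OK

Verdict: the first failing condition is dual_feasibility -> dual.

dual


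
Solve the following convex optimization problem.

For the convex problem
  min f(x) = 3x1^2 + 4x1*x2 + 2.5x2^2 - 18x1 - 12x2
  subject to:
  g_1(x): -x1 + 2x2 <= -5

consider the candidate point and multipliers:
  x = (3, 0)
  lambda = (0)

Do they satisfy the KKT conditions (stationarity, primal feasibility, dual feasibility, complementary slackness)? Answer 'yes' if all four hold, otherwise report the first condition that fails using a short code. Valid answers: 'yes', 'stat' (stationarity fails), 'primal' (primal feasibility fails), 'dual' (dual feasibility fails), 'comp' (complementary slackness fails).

Gradient of f: grad f(x) = Q x + c = (0, 0)
Constraint values g_i(x) = a_i^T x - b_i:
  g_1((3, 0)) = 2
Stationarity residual: grad f(x) + sum_i lambda_i a_i = (0, 0)
  -> stationarity OK
Primal feasibility (all g_i <= 0): FAILS
Dual feasibility (all lambda_i >= 0): OK
Complementary slackness (lambda_i * g_i(x) = 0 for all i): OK

Verdict: the first failing condition is primal_feasibility -> primal.

primal


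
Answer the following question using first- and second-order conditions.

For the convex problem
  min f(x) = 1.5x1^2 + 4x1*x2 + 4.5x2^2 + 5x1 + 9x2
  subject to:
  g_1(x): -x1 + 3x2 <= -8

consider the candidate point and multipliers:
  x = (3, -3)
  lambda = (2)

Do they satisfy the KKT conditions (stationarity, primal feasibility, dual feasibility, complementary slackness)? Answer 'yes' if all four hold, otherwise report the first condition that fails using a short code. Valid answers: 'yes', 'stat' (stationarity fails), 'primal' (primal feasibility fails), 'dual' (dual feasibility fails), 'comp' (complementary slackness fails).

Gradient of f: grad f(x) = Q x + c = (2, -6)
Constraint values g_i(x) = a_i^T x - b_i:
  g_1((3, -3)) = -4
Stationarity residual: grad f(x) + sum_i lambda_i a_i = (0, 0)
  -> stationarity OK
Primal feasibility (all g_i <= 0): OK
Dual feasibility (all lambda_i >= 0): OK
Complementary slackness (lambda_i * g_i(x) = 0 for all i): FAILS

Verdict: the first failing condition is complementary_slackness -> comp.

comp


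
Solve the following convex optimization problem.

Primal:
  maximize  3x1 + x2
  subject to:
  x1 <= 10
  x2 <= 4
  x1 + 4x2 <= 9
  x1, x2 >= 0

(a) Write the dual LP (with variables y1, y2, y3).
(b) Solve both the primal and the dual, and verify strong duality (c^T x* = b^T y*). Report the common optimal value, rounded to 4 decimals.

The standard primal-dual pair for 'max c^T x s.t. A x <= b, x >= 0' is:
  Dual:  min b^T y  s.t.  A^T y >= c,  y >= 0.

So the dual LP is:
  minimize  10y1 + 4y2 + 9y3
  subject to:
    y1 + y3 >= 3
    y2 + 4y3 >= 1
    y1, y2, y3 >= 0

Solving the primal: x* = (9, 0).
  primal value c^T x* = 27.
Solving the dual: y* = (0, 0, 3).
  dual value b^T y* = 27.
Strong duality: c^T x* = b^T y*. Confirmed.

27


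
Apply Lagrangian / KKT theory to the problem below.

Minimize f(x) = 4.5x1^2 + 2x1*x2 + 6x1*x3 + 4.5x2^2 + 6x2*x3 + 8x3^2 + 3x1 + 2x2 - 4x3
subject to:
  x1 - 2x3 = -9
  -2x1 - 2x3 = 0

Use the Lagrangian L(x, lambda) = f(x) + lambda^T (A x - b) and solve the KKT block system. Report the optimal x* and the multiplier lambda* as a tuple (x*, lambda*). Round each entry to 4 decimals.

Form the Lagrangian:
  L(x, lambda) = (1/2) x^T Q x + c^T x + lambda^T (A x - b)
Stationarity (grad_x L = 0): Q x + c + A^T lambda = 0.
Primal feasibility: A x = b.

This gives the KKT block system:
  [ Q   A^T ] [ x     ]   [-c ]
  [ A    0  ] [ lambda ] = [ b ]

Solving the linear system:
  x*      = (-3, -1.5556, 3)
  lambda* = (8.5926, -0.2593)
  f(x*)   = 26.6111

x* = (-3, -1.5556, 3), lambda* = (8.5926, -0.2593)


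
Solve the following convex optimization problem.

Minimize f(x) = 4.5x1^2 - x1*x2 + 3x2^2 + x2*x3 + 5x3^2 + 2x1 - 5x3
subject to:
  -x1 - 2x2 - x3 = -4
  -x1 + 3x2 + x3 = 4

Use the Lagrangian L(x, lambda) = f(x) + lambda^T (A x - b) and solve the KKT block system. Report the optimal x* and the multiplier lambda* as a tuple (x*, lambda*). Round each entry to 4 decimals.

Form the Lagrangian:
  L(x, lambda) = (1/2) x^T Q x + c^T x + lambda^T (A x - b)
Stationarity (grad_x L = 0): Q x + c + A^T lambda = 0.
Primal feasibility: A x = b.

This gives the KKT block system:
  [ Q   A^T ] [ x     ]   [-c ]
  [ A    0  ] [ lambda ] = [ b ]

Solving the linear system:
  x*      = (0.6371, 1.2741, 0.8147)
  lambda* = (5.4402, 1.0193)
  f(x*)   = 7.4421

x* = (0.6371, 1.2741, 0.8147), lambda* = (5.4402, 1.0193)


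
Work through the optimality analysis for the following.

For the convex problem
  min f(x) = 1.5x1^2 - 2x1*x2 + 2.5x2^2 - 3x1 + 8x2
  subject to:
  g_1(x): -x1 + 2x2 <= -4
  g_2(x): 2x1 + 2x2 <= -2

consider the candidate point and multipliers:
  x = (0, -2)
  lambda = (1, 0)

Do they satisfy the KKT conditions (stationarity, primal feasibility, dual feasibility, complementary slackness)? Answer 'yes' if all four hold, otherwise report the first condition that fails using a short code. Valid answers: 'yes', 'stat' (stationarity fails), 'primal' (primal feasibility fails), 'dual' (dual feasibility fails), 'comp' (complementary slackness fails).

Gradient of f: grad f(x) = Q x + c = (1, -2)
Constraint values g_i(x) = a_i^T x - b_i:
  g_1((0, -2)) = 0
  g_2((0, -2)) = -2
Stationarity residual: grad f(x) + sum_i lambda_i a_i = (0, 0)
  -> stationarity OK
Primal feasibility (all g_i <= 0): OK
Dual feasibility (all lambda_i >= 0): OK
Complementary slackness (lambda_i * g_i(x) = 0 for all i): OK

Verdict: yes, KKT holds.

yes


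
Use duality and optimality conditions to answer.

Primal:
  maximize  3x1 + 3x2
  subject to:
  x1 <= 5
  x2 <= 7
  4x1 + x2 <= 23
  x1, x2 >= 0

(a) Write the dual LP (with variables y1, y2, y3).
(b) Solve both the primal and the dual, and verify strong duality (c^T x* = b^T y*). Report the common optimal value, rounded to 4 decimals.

The standard primal-dual pair for 'max c^T x s.t. A x <= b, x >= 0' is:
  Dual:  min b^T y  s.t.  A^T y >= c,  y >= 0.

So the dual LP is:
  minimize  5y1 + 7y2 + 23y3
  subject to:
    y1 + 4y3 >= 3
    y2 + y3 >= 3
    y1, y2, y3 >= 0

Solving the primal: x* = (4, 7).
  primal value c^T x* = 33.
Solving the dual: y* = (0, 2.25, 0.75).
  dual value b^T y* = 33.
Strong duality: c^T x* = b^T y*. Confirmed.

33


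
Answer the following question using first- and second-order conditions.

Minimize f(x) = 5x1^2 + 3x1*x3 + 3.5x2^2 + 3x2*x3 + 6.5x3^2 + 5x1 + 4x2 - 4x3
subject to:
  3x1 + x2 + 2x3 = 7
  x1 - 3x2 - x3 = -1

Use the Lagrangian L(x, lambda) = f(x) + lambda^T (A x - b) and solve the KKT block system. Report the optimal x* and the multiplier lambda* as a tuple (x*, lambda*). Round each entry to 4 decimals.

Form the Lagrangian:
  L(x, lambda) = (1/2) x^T Q x + c^T x + lambda^T (A x - b)
Stationarity (grad_x L = 0): Q x + c + A^T lambda = 0.
Primal feasibility: A x = b.

This gives the KKT block system:
  [ Q   A^T ] [ x     ]   [-c ]
  [ A    0  ] [ lambda ] = [ b ]

Solving the linear system:
  x*      = (1.4222, 0.4222, 1.1556)
  lambda* = (-7.8489, 0.8578)
  f(x*)   = 29.9889

x* = (1.4222, 0.4222, 1.1556), lambda* = (-7.8489, 0.8578)


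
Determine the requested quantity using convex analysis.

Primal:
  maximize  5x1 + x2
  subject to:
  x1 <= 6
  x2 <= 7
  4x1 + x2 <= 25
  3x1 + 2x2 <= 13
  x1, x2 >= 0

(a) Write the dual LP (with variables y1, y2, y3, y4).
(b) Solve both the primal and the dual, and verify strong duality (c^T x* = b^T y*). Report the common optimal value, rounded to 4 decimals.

The standard primal-dual pair for 'max c^T x s.t. A x <= b, x >= 0' is:
  Dual:  min b^T y  s.t.  A^T y >= c,  y >= 0.

So the dual LP is:
  minimize  6y1 + 7y2 + 25y3 + 13y4
  subject to:
    y1 + 4y3 + 3y4 >= 5
    y2 + y3 + 2y4 >= 1
    y1, y2, y3, y4 >= 0

Solving the primal: x* = (4.3333, 0).
  primal value c^T x* = 21.6667.
Solving the dual: y* = (0, 0, 0, 1.6667).
  dual value b^T y* = 21.6667.
Strong duality: c^T x* = b^T y*. Confirmed.

21.6667


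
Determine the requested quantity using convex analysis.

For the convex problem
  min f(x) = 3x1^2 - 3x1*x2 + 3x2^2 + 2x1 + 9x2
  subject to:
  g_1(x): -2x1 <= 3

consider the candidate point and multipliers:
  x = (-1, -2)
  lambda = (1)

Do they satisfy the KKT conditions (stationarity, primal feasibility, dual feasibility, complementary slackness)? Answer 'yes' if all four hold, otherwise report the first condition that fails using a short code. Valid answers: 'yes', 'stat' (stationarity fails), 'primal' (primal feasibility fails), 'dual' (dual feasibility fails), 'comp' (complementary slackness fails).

Gradient of f: grad f(x) = Q x + c = (2, 0)
Constraint values g_i(x) = a_i^T x - b_i:
  g_1((-1, -2)) = -1
Stationarity residual: grad f(x) + sum_i lambda_i a_i = (0, 0)
  -> stationarity OK
Primal feasibility (all g_i <= 0): OK
Dual feasibility (all lambda_i >= 0): OK
Complementary slackness (lambda_i * g_i(x) = 0 for all i): FAILS

Verdict: the first failing condition is complementary_slackness -> comp.

comp


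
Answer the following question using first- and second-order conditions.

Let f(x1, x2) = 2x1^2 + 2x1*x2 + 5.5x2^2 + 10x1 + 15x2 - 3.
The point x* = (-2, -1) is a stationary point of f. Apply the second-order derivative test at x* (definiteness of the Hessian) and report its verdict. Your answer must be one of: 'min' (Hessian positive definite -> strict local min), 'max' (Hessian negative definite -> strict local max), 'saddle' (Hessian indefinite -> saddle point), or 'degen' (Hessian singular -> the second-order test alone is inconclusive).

Compute the Hessian H = grad^2 f:
  H = [[4, 2], [2, 11]]
Verify stationarity: grad f(x*) = H x* + g = (0, 0).
Eigenvalues of H: 3.4689, 11.5311.
Both eigenvalues > 0, so H is positive definite -> x* is a strict local min.

min


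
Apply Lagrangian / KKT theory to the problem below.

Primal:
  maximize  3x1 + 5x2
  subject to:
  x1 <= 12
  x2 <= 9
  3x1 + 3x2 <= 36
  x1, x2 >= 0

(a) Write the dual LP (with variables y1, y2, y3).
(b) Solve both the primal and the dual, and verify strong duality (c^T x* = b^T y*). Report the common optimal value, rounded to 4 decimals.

The standard primal-dual pair for 'max c^T x s.t. A x <= b, x >= 0' is:
  Dual:  min b^T y  s.t.  A^T y >= c,  y >= 0.

So the dual LP is:
  minimize  12y1 + 9y2 + 36y3
  subject to:
    y1 + 3y3 >= 3
    y2 + 3y3 >= 5
    y1, y2, y3 >= 0

Solving the primal: x* = (3, 9).
  primal value c^T x* = 54.
Solving the dual: y* = (0, 2, 1).
  dual value b^T y* = 54.
Strong duality: c^T x* = b^T y*. Confirmed.

54


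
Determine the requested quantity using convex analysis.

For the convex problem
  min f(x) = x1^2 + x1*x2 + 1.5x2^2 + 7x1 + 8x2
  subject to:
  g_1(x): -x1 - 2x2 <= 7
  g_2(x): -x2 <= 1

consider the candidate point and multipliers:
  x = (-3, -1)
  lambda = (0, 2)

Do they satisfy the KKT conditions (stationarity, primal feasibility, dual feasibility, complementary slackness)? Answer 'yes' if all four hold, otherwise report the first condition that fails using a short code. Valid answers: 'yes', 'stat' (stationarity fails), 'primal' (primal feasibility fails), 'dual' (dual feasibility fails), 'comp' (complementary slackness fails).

Gradient of f: grad f(x) = Q x + c = (0, 2)
Constraint values g_i(x) = a_i^T x - b_i:
  g_1((-3, -1)) = -2
  g_2((-3, -1)) = 0
Stationarity residual: grad f(x) + sum_i lambda_i a_i = (0, 0)
  -> stationarity OK
Primal feasibility (all g_i <= 0): OK
Dual feasibility (all lambda_i >= 0): OK
Complementary slackness (lambda_i * g_i(x) = 0 for all i): OK

Verdict: yes, KKT holds.

yes


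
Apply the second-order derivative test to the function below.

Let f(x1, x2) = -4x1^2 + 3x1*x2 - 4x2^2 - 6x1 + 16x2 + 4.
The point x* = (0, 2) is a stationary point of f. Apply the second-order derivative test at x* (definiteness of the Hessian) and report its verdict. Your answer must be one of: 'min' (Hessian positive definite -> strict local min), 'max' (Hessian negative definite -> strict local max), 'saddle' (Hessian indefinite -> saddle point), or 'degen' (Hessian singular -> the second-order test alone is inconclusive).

Compute the Hessian H = grad^2 f:
  H = [[-8, 3], [3, -8]]
Verify stationarity: grad f(x*) = H x* + g = (0, 0).
Eigenvalues of H: -11, -5.
Both eigenvalues < 0, so H is negative definite -> x* is a strict local max.

max


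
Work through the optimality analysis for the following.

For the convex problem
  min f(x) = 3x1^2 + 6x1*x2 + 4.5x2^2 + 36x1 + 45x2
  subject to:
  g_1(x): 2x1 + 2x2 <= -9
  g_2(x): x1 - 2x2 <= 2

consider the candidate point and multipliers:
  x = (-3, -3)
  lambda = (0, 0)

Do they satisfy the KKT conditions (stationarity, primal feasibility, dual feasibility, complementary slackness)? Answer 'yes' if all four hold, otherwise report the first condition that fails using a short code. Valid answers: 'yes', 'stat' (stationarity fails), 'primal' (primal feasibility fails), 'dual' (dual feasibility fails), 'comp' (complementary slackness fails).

Gradient of f: grad f(x) = Q x + c = (0, 0)
Constraint values g_i(x) = a_i^T x - b_i:
  g_1((-3, -3)) = -3
  g_2((-3, -3)) = 1
Stationarity residual: grad f(x) + sum_i lambda_i a_i = (0, 0)
  -> stationarity OK
Primal feasibility (all g_i <= 0): FAILS
Dual feasibility (all lambda_i >= 0): OK
Complementary slackness (lambda_i * g_i(x) = 0 for all i): OK

Verdict: the first failing condition is primal_feasibility -> primal.

primal


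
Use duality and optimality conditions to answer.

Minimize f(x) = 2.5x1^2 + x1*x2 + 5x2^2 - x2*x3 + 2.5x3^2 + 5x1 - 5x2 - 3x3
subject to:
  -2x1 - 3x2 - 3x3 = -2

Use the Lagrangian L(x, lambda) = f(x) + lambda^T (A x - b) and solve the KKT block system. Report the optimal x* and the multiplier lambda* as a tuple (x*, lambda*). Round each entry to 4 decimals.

Form the Lagrangian:
  L(x, lambda) = (1/2) x^T Q x + c^T x + lambda^T (A x - b)
Stationarity (grad_x L = 0): Q x + c + A^T lambda = 0.
Primal feasibility: A x = b.

This gives the KKT block system:
  [ Q   A^T ] [ x     ]   [-c ]
  [ A    0  ] [ lambda ] = [ b ]

Solving the linear system:
  x*      = (-1.1375, 0.6875, 0.7375)
  lambda* = (0)
  f(x*)   = -5.6688

x* = (-1.1375, 0.6875, 0.7375), lambda* = (0)


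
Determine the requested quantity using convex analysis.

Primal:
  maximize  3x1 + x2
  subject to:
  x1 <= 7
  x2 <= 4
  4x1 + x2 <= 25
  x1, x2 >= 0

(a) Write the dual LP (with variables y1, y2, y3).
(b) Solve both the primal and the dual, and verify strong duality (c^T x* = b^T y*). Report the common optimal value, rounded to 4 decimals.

The standard primal-dual pair for 'max c^T x s.t. A x <= b, x >= 0' is:
  Dual:  min b^T y  s.t.  A^T y >= c,  y >= 0.

So the dual LP is:
  minimize  7y1 + 4y2 + 25y3
  subject to:
    y1 + 4y3 >= 3
    y2 + y3 >= 1
    y1, y2, y3 >= 0

Solving the primal: x* = (5.25, 4).
  primal value c^T x* = 19.75.
Solving the dual: y* = (0, 0.25, 0.75).
  dual value b^T y* = 19.75.
Strong duality: c^T x* = b^T y*. Confirmed.

19.75


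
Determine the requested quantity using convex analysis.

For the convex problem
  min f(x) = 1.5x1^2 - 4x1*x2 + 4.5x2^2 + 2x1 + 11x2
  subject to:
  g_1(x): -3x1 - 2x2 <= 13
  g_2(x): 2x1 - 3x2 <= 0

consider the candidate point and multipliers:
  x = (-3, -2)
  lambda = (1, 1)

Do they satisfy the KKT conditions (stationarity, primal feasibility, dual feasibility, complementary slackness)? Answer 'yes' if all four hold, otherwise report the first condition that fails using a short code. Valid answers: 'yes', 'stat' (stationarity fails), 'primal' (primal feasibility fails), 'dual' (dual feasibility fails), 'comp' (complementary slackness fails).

Gradient of f: grad f(x) = Q x + c = (1, 5)
Constraint values g_i(x) = a_i^T x - b_i:
  g_1((-3, -2)) = 0
  g_2((-3, -2)) = 0
Stationarity residual: grad f(x) + sum_i lambda_i a_i = (0, 0)
  -> stationarity OK
Primal feasibility (all g_i <= 0): OK
Dual feasibility (all lambda_i >= 0): OK
Complementary slackness (lambda_i * g_i(x) = 0 for all i): OK

Verdict: yes, KKT holds.

yes


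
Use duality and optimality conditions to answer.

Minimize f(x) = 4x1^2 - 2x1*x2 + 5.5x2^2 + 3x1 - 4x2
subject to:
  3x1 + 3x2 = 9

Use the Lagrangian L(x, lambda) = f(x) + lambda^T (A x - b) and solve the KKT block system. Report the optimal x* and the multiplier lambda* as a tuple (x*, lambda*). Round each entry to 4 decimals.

Form the Lagrangian:
  L(x, lambda) = (1/2) x^T Q x + c^T x + lambda^T (A x - b)
Stationarity (grad_x L = 0): Q x + c + A^T lambda = 0.
Primal feasibility: A x = b.

This gives the KKT block system:
  [ Q   A^T ] [ x     ]   [-c ]
  [ A    0  ] [ lambda ] = [ b ]

Solving the linear system:
  x*      = (1.3913, 1.6087)
  lambda* = (-3.6377)
  f(x*)   = 15.2391

x* = (1.3913, 1.6087), lambda* = (-3.6377)


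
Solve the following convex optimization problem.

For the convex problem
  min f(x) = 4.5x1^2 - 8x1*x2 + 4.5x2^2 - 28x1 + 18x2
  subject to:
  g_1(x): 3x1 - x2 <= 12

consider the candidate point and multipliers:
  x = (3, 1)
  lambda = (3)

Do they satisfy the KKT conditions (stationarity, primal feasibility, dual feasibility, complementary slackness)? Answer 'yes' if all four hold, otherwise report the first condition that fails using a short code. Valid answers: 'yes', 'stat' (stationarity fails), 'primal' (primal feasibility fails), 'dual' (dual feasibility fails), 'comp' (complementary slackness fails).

Gradient of f: grad f(x) = Q x + c = (-9, 3)
Constraint values g_i(x) = a_i^T x - b_i:
  g_1((3, 1)) = -4
Stationarity residual: grad f(x) + sum_i lambda_i a_i = (0, 0)
  -> stationarity OK
Primal feasibility (all g_i <= 0): OK
Dual feasibility (all lambda_i >= 0): OK
Complementary slackness (lambda_i * g_i(x) = 0 for all i): FAILS

Verdict: the first failing condition is complementary_slackness -> comp.

comp


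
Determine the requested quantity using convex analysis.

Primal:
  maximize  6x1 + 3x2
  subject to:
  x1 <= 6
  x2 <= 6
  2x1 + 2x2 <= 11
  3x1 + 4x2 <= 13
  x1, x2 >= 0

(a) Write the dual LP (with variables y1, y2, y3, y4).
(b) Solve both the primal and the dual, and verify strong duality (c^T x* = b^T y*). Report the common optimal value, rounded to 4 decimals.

The standard primal-dual pair for 'max c^T x s.t. A x <= b, x >= 0' is:
  Dual:  min b^T y  s.t.  A^T y >= c,  y >= 0.

So the dual LP is:
  minimize  6y1 + 6y2 + 11y3 + 13y4
  subject to:
    y1 + 2y3 + 3y4 >= 6
    y2 + 2y3 + 4y4 >= 3
    y1, y2, y3, y4 >= 0

Solving the primal: x* = (4.3333, 0).
  primal value c^T x* = 26.
Solving the dual: y* = (0, 0, 0, 2).
  dual value b^T y* = 26.
Strong duality: c^T x* = b^T y*. Confirmed.

26


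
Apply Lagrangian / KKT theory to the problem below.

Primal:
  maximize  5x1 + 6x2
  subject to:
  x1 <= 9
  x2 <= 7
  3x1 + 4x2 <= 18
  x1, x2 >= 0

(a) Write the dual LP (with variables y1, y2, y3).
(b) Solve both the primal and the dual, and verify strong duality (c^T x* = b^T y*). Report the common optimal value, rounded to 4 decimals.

The standard primal-dual pair for 'max c^T x s.t. A x <= b, x >= 0' is:
  Dual:  min b^T y  s.t.  A^T y >= c,  y >= 0.

So the dual LP is:
  minimize  9y1 + 7y2 + 18y3
  subject to:
    y1 + 3y3 >= 5
    y2 + 4y3 >= 6
    y1, y2, y3 >= 0

Solving the primal: x* = (6, 0).
  primal value c^T x* = 30.
Solving the dual: y* = (0, 0, 1.6667).
  dual value b^T y* = 30.
Strong duality: c^T x* = b^T y*. Confirmed.

30


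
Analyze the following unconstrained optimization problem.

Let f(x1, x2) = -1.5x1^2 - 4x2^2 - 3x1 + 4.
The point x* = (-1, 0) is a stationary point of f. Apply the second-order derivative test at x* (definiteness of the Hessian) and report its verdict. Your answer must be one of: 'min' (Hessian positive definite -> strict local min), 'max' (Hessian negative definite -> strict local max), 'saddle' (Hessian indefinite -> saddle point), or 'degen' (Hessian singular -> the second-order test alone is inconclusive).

Compute the Hessian H = grad^2 f:
  H = [[-3, 0], [0, -8]]
Verify stationarity: grad f(x*) = H x* + g = (0, 0).
Eigenvalues of H: -8, -3.
Both eigenvalues < 0, so H is negative definite -> x* is a strict local max.

max


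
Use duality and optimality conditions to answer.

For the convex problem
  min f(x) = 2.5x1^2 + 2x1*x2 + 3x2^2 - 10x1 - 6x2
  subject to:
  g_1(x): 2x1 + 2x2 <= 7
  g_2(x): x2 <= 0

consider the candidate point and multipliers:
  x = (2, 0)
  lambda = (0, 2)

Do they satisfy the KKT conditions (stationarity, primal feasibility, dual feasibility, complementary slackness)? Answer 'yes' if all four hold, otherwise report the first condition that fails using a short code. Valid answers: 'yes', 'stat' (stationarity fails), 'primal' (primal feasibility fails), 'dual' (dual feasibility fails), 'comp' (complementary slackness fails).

Gradient of f: grad f(x) = Q x + c = (0, -2)
Constraint values g_i(x) = a_i^T x - b_i:
  g_1((2, 0)) = -3
  g_2((2, 0)) = 0
Stationarity residual: grad f(x) + sum_i lambda_i a_i = (0, 0)
  -> stationarity OK
Primal feasibility (all g_i <= 0): OK
Dual feasibility (all lambda_i >= 0): OK
Complementary slackness (lambda_i * g_i(x) = 0 for all i): OK

Verdict: yes, KKT holds.

yes
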